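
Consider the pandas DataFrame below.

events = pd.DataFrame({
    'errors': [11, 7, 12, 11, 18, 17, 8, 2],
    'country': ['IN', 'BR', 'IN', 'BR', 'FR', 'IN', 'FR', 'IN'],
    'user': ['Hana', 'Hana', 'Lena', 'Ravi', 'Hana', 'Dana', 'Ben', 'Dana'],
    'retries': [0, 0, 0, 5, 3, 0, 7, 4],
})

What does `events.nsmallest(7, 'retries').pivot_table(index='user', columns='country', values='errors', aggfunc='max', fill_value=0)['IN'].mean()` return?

take 7 rows with smallest retries:
   errors country  user  retries
0      11      IN  Hana        0
1       7      BR  Hana        0
2      12      IN  Lena        0
5      17      IN  Dana        0
4      18      FR  Hana        3
7       2      IN  Dana        4
3      11      BR  Ravi        5
pivot: rows=user, cols=country, max(errors):
country  BR  FR  IN
user               
Dana      0   0  17
Hana      7  18  11
Lena      0   0  12
Ravi     11   0   0
The mean of column 'IN' is 10.0.

10.0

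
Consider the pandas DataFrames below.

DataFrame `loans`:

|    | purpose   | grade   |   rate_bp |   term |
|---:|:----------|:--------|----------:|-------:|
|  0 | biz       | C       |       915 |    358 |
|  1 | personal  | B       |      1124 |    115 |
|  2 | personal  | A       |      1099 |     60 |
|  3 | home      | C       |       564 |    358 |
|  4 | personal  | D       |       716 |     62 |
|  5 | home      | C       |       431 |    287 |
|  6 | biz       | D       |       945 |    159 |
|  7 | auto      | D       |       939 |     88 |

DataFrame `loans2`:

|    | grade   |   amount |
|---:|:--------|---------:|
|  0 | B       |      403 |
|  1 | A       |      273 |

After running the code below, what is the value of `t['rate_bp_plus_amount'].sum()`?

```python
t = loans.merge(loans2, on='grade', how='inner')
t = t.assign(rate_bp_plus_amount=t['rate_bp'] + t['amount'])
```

2899

merge on 'grade' (how='inner') → 2 rows:
    purpose grade  rate_bp  term  amount
0  personal     B     1124   115     403
1  personal     A     1099    60     273
add column rate_bp_plus_amount = t['rate_bp'] + t['amount']:
    purpose grade  rate_bp  term  amount  rate_bp_plus_amount
0  personal     B     1124   115     403                 1527
1  personal     A     1099    60     273                 1372
Taking the sum of column 'rate_bp_plus_amount' gives 2899.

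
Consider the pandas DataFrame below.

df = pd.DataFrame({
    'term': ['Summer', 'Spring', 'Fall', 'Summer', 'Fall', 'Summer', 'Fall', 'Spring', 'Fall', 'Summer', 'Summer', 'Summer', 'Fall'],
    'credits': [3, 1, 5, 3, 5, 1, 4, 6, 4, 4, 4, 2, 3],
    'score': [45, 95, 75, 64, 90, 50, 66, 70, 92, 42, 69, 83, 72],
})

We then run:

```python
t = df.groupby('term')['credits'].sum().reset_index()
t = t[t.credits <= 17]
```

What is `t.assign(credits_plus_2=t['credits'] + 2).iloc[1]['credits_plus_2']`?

19

group by term, sum of credits:
term
Fall      21
Spring     7
Summer    17
Name: credits, dtype: int64
reset_index():
     term  credits
0    Fall       21
1  Spring        7
2  Summer       17
filter rows where credits <= 17:
     term  credits
1  Spring        7
2  Summer       17
add column credits_plus_2 = t['credits'] + 2:
     term  credits  credits_plus_2
1  Spring        7               9
2  Summer       17              19
The value at position 1, column 'credits_plus_2' is 19.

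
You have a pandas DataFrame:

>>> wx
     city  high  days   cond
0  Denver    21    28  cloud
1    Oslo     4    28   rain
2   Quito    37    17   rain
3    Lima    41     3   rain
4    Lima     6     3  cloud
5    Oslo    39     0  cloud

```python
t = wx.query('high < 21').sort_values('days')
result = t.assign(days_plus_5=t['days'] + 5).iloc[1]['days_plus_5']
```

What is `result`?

filter rows where high < 21:
   city  high  days   cond
1  Oslo     4    28   rain
4  Lima     6     3  cloud
sort by days:
   city  high  days   cond
4  Lima     6     3  cloud
1  Oslo     4    28   rain
add column days_plus_5 = t['days'] + 5:
   city  high  days   cond  days_plus_5
4  Lima     6     3  cloud            8
1  Oslo     4    28   rain           33
Hence 33.

33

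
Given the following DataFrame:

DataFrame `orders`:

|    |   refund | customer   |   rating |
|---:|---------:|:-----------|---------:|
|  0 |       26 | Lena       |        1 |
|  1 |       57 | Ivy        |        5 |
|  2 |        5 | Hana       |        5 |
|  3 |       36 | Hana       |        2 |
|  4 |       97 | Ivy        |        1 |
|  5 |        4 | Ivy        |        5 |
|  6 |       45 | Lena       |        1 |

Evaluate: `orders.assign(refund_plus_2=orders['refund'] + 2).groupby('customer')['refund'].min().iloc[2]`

add column refund_plus_2 = orders['refund'] + 2:
   refund customer  rating  refund_plus_2
0      26     Lena       1             28
1      57      Ivy       5             59
2       5     Hana       5              7
3      36     Hana       2             38
4      97      Ivy       1             99
5       4      Ivy       5              6
6      45     Lena       1             47
group by customer, min of refund:
customer
Hana     5
Ivy      4
Lena    26
Name: refund, dtype: int64
Hence 26.

26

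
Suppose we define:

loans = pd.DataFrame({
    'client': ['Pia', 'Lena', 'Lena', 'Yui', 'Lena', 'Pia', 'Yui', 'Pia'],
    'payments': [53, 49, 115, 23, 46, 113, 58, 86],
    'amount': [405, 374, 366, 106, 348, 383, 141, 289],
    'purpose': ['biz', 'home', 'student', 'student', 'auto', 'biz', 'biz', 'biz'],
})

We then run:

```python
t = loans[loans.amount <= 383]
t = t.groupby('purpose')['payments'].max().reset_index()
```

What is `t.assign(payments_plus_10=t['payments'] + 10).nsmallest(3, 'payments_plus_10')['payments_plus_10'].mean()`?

79.3333333333

filter rows where amount <= 383:
  client  payments  amount  purpose
1   Lena        49     374     home
2   Lena       115     366  student
3    Yui        23     106  student
4   Lena        46     348     auto
5    Pia       113     383      biz
6    Yui        58     141      biz
7    Pia        86     289      biz
group by purpose, max of payments:
purpose
auto        46
biz        113
home        49
student    115
Name: payments, dtype: int64
reset_index():
   purpose  payments
0     auto        46
1      biz       113
2     home        49
3  student       115
add column payments_plus_10 = t['payments'] + 10:
   purpose  payments  payments_plus_10
0     auto        46                56
1      biz       113               123
2     home        49                59
3  student       115               125
take 3 rows with smallest payments_plus_10:
  purpose  payments  payments_plus_10
0    auto        46                56
2    home        49                59
1     biz       113               123
Reading off the mean of column 'payments_plus_10', we get 79.3333333333.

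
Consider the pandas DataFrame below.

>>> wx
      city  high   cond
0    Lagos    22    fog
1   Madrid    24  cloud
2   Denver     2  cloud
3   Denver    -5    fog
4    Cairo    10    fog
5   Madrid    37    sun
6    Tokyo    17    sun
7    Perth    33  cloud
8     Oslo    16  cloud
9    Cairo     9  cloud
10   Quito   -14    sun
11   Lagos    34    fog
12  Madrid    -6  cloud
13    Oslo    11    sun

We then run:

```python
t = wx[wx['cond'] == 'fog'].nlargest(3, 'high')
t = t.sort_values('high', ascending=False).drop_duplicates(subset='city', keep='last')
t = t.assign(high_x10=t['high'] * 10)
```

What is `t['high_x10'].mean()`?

160.0

filter rows where cond == 'fog':
      city  high cond
0    Lagos    22  fog
3   Denver    -5  fog
4    Cairo    10  fog
11   Lagos    34  fog
take 3 rows with largest high:
     city  high cond
11  Lagos    34  fog
0   Lagos    22  fog
4   Cairo    10  fog
sort by high descending:
     city  high cond
11  Lagos    34  fog
0   Lagos    22  fog
4   Cairo    10  fog
drop duplicate city (keep=last):
    city  high cond
0  Lagos    22  fog
4  Cairo    10  fog
add column high_x10 = t['high'] * 10:
    city  high cond  high_x10
0  Lagos    22  fog       220
4  Cairo    10  fog       100
Taking the mean of column 'high_x10' gives 160.0.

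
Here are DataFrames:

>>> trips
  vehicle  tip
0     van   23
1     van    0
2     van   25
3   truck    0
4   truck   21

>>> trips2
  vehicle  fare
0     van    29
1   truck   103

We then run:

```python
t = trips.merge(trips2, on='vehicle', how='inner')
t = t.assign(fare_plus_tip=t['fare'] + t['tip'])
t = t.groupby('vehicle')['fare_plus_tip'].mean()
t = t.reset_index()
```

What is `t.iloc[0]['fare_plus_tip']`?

113.5

merge on 'vehicle' (how='inner') → 5 rows:
  vehicle  tip  fare
0     van   23    29
1     van    0    29
2     van   25    29
3   truck    0   103
4   truck   21   103
add column fare_plus_tip = t['fare'] + t['tip']:
  vehicle  tip  fare  fare_plus_tip
0     van   23    29             52
1     van    0    29             29
2     van   25    29             54
3   truck    0   103            103
4   truck   21   103            124
group by vehicle, mean of fare_plus_tip:
vehicle
truck    113.5
van       45.0
Name: fare_plus_tip, dtype: float64
reset_index():
  vehicle  fare_plus_tip
0   truck          113.5
1     van           45.0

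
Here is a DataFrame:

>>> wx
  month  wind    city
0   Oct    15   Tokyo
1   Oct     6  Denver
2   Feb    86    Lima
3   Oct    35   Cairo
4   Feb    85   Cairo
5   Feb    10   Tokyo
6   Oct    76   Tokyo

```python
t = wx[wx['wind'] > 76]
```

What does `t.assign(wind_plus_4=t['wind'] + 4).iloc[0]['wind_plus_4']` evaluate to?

filter rows where wind > 76:
  month  wind   city
2   Feb    86   Lima
4   Feb    85  Cairo
add column wind_plus_4 = t['wind'] + 4:
  month  wind   city  wind_plus_4
2   Feb    86   Lima           90
4   Feb    85  Cairo           89

90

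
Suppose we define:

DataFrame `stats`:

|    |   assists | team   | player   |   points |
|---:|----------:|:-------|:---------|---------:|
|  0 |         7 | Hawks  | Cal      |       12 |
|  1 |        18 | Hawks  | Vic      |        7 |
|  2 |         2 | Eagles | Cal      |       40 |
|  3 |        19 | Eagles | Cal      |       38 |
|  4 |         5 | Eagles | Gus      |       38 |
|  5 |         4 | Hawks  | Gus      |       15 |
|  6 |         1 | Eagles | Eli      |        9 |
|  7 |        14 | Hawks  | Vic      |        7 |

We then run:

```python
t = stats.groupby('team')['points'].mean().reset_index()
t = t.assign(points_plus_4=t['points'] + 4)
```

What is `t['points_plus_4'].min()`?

group by team, mean of points:
team
Eagles    31.25
Hawks     10.25
Name: points, dtype: float64
reset_index():
     team  points
0  Eagles   31.25
1   Hawks   10.25
add column points_plus_4 = t['points'] + 4:
     team  points  points_plus_4
0  Eagles   31.25          35.25
1   Hawks   10.25          14.25
The min of column 'points_plus_4' is 14.25.

14.25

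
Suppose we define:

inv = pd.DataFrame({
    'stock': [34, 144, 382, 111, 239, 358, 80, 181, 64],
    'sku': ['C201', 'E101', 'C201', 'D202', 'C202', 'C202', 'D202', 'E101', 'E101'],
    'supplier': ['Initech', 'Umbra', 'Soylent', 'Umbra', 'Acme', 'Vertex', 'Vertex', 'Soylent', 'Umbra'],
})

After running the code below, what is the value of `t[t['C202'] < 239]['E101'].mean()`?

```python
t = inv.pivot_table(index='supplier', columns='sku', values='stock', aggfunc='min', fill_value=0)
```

81.6666666667

pivot: rows=supplier, cols=sku, min(stock):
sku       C201  C202  D202  E101
supplier                        
Acme         0   239     0     0
Initech     34     0     0     0
Soylent    382     0     0   181
Umbra        0     0   111    64
Vertex       0   358    80     0
filter rows where C202 < 239:
sku       C201  C202  D202  E101
supplier                        
Initech     34     0     0     0
Soylent    382     0     0   181
Umbra        0     0   111    64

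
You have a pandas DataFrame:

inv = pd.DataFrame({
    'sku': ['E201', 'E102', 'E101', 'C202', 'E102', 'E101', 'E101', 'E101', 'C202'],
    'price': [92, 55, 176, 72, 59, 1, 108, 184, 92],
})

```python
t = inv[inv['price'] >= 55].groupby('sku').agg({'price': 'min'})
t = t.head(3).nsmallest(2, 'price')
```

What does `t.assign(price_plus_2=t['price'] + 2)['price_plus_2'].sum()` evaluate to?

131

filter rows where price >= 55:
    sku  price
0  E201     92
1  E102     55
2  E101    176
3  C202     72
4  E102     59
6  E101    108
7  E101    184
8  C202     92
group by sku, min of price:
      price
sku        
C202     72
E101    108
E102     55
E201     92
take first 3 rows:
      price
sku        
C202     72
E101    108
E102     55
take 2 rows with smallest price:
      price
sku        
E102     55
C202     72
add column price_plus_2 = t['price'] + 2:
      price  price_plus_2
sku                      
E102     55            57
C202     72            74
So sum() = 131.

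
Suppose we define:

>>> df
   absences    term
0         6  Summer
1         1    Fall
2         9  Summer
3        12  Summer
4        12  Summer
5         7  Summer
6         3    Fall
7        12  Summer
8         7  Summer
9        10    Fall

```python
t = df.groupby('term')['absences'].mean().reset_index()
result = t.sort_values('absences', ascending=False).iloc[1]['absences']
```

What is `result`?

4.66666666667

group by term, mean of absences:
term
Fall      4.666667
Summer    9.285714
Name: absences, dtype: float64
reset_index():
     term  absences
0    Fall  4.666667
1  Summer  9.285714
sort by absences descending:
     term  absences
1  Summer  9.285714
0    Fall  4.666667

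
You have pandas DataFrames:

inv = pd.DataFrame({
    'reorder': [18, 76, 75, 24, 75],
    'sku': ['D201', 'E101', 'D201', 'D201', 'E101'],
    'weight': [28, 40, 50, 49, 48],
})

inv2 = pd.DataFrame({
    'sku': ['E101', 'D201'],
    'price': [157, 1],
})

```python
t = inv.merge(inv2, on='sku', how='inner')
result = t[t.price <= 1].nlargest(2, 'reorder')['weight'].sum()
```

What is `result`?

merge on 'sku' (how='inner') → 5 rows:
   reorder   sku  weight  price
0       18  D201      28      1
1       76  E101      40    157
2       75  D201      50      1
3       24  D201      49      1
4       75  E101      48    157
filter rows where price <= 1:
   reorder   sku  weight  price
0       18  D201      28      1
2       75  D201      50      1
3       24  D201      49      1
take 2 rows with largest reorder:
   reorder   sku  weight  price
2       75  D201      50      1
3       24  D201      49      1
Then the sum of column 'weight': 99

99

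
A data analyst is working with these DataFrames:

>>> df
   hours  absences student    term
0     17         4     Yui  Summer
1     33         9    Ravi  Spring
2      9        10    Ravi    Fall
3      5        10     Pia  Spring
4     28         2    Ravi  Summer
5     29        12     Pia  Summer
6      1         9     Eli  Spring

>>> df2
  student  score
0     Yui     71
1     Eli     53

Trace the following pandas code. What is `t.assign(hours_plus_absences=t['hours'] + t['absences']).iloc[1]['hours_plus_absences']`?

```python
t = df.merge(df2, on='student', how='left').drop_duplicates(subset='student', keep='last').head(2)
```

merge on 'student' (how='left') → 7 rows:
   hours  absences student    term  score
0     17         4     Yui  Summer   71.0
1     33         9    Ravi  Spring    NaN
2      9        10    Ravi    Fall    NaN
3      5        10     Pia  Spring    NaN
4     28         2    Ravi  Summer    NaN
5     29        12     Pia  Summer    NaN
6      1         9     Eli  Spring   53.0
drop duplicate student (keep=last):
   hours  absences student    term  score
0     17         4     Yui  Summer   71.0
4     28         2    Ravi  Summer    NaN
5     29        12     Pia  Summer    NaN
6      1         9     Eli  Spring   53.0
take first 2 rows:
   hours  absences student    term  score
0     17         4     Yui  Summer   71.0
4     28         2    Ravi  Summer    NaN
add column hours_plus_absences = t['hours'] + t['absences']:
   hours  absences student    term  score  hours_plus_absences
0     17         4     Yui  Summer   71.0                   21
4     28         2    Ravi  Summer    NaN                   30
The value at position 1, column 'hours_plus_absences' is 30.

30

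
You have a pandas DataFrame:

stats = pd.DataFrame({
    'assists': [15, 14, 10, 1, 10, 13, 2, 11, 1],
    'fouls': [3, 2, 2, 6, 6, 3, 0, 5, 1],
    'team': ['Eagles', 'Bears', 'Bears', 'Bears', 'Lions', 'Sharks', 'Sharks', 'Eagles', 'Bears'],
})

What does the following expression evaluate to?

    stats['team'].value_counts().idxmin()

value_counts of team:
team
Bears     4
Eagles    2
Sharks    2
Lions     1
Name: count, dtype: int64
Reading off the label with the smallest value, we get Lions.

Lions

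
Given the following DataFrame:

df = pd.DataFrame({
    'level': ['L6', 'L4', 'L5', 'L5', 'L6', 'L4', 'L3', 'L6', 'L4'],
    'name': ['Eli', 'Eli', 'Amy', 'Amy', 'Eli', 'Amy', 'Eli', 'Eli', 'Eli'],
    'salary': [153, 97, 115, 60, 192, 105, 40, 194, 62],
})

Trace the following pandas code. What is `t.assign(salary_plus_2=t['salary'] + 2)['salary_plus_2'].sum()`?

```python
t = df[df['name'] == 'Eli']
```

filter rows where name == 'Eli':
  level name  salary
0    L6  Eli     153
1    L4  Eli      97
4    L6  Eli     192
6    L3  Eli      40
7    L6  Eli     194
8    L4  Eli      62
add column salary_plus_2 = t['salary'] + 2:
  level name  salary  salary_plus_2
0    L6  Eli     153            155
1    L4  Eli      97             99
4    L6  Eli     192            194
6    L3  Eli      40             42
7    L6  Eli     194            196
8    L4  Eli      62             64
The sum of column 'salary_plus_2' is 750.

750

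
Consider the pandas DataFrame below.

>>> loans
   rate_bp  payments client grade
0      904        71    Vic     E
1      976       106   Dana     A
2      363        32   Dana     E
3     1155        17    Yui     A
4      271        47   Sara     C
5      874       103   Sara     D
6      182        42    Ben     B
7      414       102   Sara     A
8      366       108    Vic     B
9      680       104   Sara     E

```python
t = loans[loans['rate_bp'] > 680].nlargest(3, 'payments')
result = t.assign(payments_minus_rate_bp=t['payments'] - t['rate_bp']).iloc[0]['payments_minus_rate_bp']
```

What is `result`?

filter rows where rate_bp > 680:
   rate_bp  payments client grade
0      904        71    Vic     E
1      976       106   Dana     A
3     1155        17    Yui     A
5      874       103   Sara     D
take 3 rows with largest payments:
   rate_bp  payments client grade
1      976       106   Dana     A
5      874       103   Sara     D
0      904        71    Vic     E
add column payments_minus_rate_bp = t['payments'] - t['rate_bp']:
   rate_bp  payments client grade  payments_minus_rate_bp
1      976       106   Dana     A                    -870
5      874       103   Sara     D                    -771
0      904        71    Vic     E                    -833
Taking the value at position 0, column 'payments_minus_rate_bp' gives -870.

-870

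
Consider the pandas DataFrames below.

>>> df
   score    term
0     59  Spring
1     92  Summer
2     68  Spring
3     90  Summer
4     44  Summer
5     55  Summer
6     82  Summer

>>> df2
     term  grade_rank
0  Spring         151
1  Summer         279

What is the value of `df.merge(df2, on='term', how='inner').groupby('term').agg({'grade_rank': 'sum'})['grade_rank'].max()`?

1395

merge on 'term' (how='inner') → 7 rows:
   score    term  grade_rank
0     59  Spring         151
1     92  Summer         279
2     68  Spring         151
3     90  Summer         279
4     44  Summer         279
5     55  Summer         279
6     82  Summer         279
group by term, sum of grade_rank:
        grade_rank
term              
Spring         302
Summer        1395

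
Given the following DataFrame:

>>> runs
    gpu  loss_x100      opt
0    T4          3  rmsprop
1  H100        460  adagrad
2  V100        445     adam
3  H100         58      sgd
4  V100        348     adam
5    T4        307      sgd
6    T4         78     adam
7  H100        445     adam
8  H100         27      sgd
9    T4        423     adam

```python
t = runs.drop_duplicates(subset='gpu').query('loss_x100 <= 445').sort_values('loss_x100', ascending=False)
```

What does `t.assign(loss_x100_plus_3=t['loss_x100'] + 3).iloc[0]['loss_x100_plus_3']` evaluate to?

drop duplicate gpu (keep=first):
    gpu  loss_x100      opt
0    T4          3  rmsprop
1  H100        460  adagrad
2  V100        445     adam
filter rows where loss_x100 <= 445:
    gpu  loss_x100      opt
0    T4          3  rmsprop
2  V100        445     adam
sort by loss_x100 descending:
    gpu  loss_x100      opt
2  V100        445     adam
0    T4          3  rmsprop
add column loss_x100_plus_3 = t['loss_x100'] + 3:
    gpu  loss_x100      opt  loss_x100_plus_3
2  V100        445     adam               448
0    T4          3  rmsprop                 6
So iloc[0]['loss_x100_plus_3'] = 448.

448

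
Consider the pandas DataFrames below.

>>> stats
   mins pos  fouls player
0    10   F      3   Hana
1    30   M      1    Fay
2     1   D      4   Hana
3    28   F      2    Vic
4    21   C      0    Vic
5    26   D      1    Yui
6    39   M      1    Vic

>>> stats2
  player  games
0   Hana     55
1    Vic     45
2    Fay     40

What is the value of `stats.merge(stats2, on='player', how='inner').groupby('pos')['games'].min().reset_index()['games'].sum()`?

185

merge on 'player' (how='inner') → 6 rows:
   mins pos  fouls player  games
0    10   F      3   Hana     55
1    30   M      1    Fay     40
2     1   D      4   Hana     55
3    28   F      2    Vic     45
4    21   C      0    Vic     45
5    39   M      1    Vic     45
group by pos, min of games:
pos
C    45
D    55
F    45
M    40
Name: games, dtype: int64
reset_index():
  pos  games
0   C     45
1   D     55
2   F     45
3   M     40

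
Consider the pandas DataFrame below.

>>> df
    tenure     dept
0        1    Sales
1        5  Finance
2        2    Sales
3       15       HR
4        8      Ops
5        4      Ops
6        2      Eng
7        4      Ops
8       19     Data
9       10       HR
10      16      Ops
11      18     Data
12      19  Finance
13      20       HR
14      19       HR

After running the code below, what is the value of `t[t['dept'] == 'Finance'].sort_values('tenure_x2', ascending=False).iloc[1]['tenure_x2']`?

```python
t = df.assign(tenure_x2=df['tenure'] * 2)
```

add column tenure_x2 = df['tenure'] * 2:
    tenure     dept  tenure_x2
0        1    Sales          2
1        5  Finance         10
2        2    Sales          4
3       15       HR         30
4        8      Ops         16
5        4      Ops          8
6        2      Eng          4
7        4      Ops          8
8       19     Data         38
9       10       HR         20
10      16      Ops         32
11      18     Data         36
12      19  Finance         38
13      20       HR         40
14      19       HR         38
filter rows where dept == 'Finance':
    tenure     dept  tenure_x2
1        5  Finance         10
12      19  Finance         38
sort by tenure_x2 descending:
    tenure     dept  tenure_x2
12      19  Finance         38
1        5  Finance         10
value at position 1, column 'tenure_x2' → 10

10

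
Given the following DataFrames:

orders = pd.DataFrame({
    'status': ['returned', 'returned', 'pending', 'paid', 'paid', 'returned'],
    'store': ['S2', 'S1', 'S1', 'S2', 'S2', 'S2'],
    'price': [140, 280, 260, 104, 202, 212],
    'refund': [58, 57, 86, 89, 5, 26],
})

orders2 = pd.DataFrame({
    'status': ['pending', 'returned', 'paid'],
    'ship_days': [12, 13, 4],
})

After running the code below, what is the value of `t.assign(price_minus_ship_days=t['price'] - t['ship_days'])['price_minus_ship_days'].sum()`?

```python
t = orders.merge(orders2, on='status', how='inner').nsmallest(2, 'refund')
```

397

merge on 'status' (how='inner') → 6 rows:
     status store  price  refund  ship_days
0  returned    S2    140      58         13
1  returned    S1    280      57         13
2   pending    S1    260      86         12
3      paid    S2    104      89          4
4      paid    S2    202       5          4
5  returned    S2    212      26         13
take 2 rows with smallest refund:
     status store  price  refund  ship_days
4      paid    S2    202       5          4
5  returned    S2    212      26         13
add column price_minus_ship_days = t['price'] - t['ship_days']:
     status store  price  refund  ship_days  price_minus_ship_days
4      paid    S2    202       5          4                    198
5  returned    S2    212      26         13                    199
The sum of column 'price_minus_ship_days' is 397.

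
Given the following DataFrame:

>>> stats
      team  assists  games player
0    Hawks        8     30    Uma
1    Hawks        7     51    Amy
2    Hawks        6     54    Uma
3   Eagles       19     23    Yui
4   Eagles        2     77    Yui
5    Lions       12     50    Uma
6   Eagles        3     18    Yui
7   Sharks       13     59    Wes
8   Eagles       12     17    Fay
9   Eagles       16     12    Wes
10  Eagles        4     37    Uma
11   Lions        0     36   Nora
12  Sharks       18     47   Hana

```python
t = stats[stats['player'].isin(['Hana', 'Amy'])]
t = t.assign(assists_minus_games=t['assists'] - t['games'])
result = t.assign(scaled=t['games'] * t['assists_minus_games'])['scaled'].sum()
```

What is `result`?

filter rows where player in ['Hana', 'Amy']:
      team  assists  games player
1    Hawks        7     51    Amy
12  Sharks       18     47   Hana
add column assists_minus_games = t['assists'] - t['games']:
      team  assists  games player  assists_minus_games
1    Hawks        7     51    Amy                  -44
12  Sharks       18     47   Hana                  -29
add column scaled = t['games'] * t['assists_minus_games']:
      team  assists  games player  assists_minus_games  scaled
1    Hawks        7     51    Amy                  -44   -2244
12  Sharks       18     47   Hana                  -29   -1363

-3607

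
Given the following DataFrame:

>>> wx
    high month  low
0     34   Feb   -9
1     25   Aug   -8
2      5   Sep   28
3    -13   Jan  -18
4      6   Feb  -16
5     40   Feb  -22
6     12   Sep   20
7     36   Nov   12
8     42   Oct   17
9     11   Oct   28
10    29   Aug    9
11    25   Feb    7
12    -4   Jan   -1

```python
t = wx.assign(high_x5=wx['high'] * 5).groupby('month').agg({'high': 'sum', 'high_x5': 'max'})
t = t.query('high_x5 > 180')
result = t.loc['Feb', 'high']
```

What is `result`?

105

add column high_x5 = wx['high'] * 5:
    high month  low  high_x5
0     34   Feb   -9      170
1     25   Aug   -8      125
2      5   Sep   28       25
3    -13   Jan  -18      -65
4      6   Feb  -16       30
5     40   Feb  -22      200
6     12   Sep   20       60
7     36   Nov   12      180
8     42   Oct   17      210
9     11   Oct   28       55
10    29   Aug    9      145
11    25   Feb    7      125
12    -4   Jan   -1      -20
group by month: sum(high), max(high_x5):
       high  high_x5
month               
Aug      54      145
Feb     105      200
Jan     -17      -20
Nov      36      180
Oct      53      210
Sep      17       60
filter rows where high_x5 > 180:
       high  high_x5
month               
Feb     105      200
Oct      53      210
Hence 105.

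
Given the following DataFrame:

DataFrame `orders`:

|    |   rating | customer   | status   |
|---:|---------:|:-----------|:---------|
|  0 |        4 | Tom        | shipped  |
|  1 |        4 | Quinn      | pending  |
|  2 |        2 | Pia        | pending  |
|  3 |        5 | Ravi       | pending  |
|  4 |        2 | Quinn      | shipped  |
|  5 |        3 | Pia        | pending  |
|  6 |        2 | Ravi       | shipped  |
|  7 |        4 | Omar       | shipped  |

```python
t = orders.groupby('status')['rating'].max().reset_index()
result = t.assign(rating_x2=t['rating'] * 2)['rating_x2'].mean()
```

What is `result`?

group by status, max of rating:
status
pending    5
shipped    4
Name: rating, dtype: int64
reset_index():
    status  rating
0  pending       5
1  shipped       4
add column rating_x2 = t['rating'] * 2:
    status  rating  rating_x2
0  pending       5         10
1  shipped       4          8
Taking the mean of column 'rating_x2' gives 9.0.

9.0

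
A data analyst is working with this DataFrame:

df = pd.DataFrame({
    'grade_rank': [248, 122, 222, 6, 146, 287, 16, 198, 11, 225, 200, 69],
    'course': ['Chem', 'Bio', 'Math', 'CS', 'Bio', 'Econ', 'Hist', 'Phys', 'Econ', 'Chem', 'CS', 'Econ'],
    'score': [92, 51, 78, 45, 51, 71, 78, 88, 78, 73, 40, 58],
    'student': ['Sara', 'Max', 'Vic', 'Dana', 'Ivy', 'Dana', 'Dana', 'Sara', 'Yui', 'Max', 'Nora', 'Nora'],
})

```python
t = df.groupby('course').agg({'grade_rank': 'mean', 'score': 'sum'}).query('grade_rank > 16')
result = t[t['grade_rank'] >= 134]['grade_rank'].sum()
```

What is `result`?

group by course: mean(grade_rank), sum(score):
        grade_rank  score
course                   
Bio     134.000000    102
CS      103.000000     85
Chem    236.500000    165
Econ    122.333333    207
Hist     16.000000     78
Math    222.000000     78
Phys    198.000000     88
filter rows where grade_rank > 16:
        grade_rank  score
course                   
Bio     134.000000    102
CS      103.000000     85
Chem    236.500000    165
Econ    122.333333    207
Math    222.000000     78
Phys    198.000000     88
filter rows where grade_rank >= 134:
        grade_rank  score
course                   
Bio          134.0    102
Chem         236.5    165
Math         222.0     78
Phys         198.0     88
The sum of column 'grade_rank' is 790.5.

790.5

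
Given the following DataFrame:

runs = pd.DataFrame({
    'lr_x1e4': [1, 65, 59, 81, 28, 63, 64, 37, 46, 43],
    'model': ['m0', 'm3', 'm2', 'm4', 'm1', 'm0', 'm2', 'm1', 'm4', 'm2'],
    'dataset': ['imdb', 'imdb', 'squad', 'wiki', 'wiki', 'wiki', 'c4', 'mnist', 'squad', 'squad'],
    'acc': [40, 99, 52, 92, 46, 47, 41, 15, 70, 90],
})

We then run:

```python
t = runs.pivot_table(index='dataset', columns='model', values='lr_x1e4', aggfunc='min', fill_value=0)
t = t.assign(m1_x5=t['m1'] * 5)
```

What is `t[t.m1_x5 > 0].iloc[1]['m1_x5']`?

140

pivot: rows=dataset, cols=model, min(lr_x1e4):
model    m0  m1  m2  m3  m4
dataset                    
c4        0   0  64   0   0
imdb      1   0   0  65   0
mnist     0  37   0   0   0
squad     0   0  43   0  46
wiki     63  28   0   0  81
add column m1_x5 = t['m1'] * 5:
model    m0  m1  m2  m3  m4  m1_x5
dataset                           
c4        0   0  64   0   0      0
imdb      1   0   0  65   0      0
mnist     0  37   0   0   0    185
squad     0   0  43   0  46      0
wiki     63  28   0   0  81    140
filter rows where m1_x5 > 0:
model    m0  m1  m2  m3  m4  m1_x5
dataset                           
mnist     0  37   0   0   0    185
wiki     63  28   0   0  81    140
Reading off the value at position 1, column 'm1_x5', we get 140.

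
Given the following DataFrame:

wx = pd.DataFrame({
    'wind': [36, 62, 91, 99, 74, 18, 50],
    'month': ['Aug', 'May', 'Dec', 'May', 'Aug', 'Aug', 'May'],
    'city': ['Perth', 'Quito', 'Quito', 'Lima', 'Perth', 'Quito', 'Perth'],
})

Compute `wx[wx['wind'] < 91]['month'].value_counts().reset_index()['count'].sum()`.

filter rows where wind < 91:
   wind month   city
0    36   Aug  Perth
1    62   May  Quito
4    74   Aug  Perth
5    18   Aug  Quito
6    50   May  Perth
value_counts of month:
month
Aug    3
May    2
Name: count, dtype: int64
reset_index():
  month  count
0   Aug      3
1   May      2
The sum of column 'count' is 5.

5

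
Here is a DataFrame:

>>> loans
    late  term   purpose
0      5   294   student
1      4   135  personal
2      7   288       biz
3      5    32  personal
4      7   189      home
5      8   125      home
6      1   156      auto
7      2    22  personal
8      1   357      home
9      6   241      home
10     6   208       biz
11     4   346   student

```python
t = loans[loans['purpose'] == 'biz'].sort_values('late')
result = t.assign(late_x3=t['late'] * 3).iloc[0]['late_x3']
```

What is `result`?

18

filter rows where purpose == 'biz':
    late  term purpose
2      7   288     biz
10     6   208     biz
sort by late:
    late  term purpose
10     6   208     biz
2      7   288     biz
add column late_x3 = t['late'] * 3:
    late  term purpose  late_x3
10     6   208     biz       18
2      7   288     biz       21
So iloc[0]['late_x3'] = 18.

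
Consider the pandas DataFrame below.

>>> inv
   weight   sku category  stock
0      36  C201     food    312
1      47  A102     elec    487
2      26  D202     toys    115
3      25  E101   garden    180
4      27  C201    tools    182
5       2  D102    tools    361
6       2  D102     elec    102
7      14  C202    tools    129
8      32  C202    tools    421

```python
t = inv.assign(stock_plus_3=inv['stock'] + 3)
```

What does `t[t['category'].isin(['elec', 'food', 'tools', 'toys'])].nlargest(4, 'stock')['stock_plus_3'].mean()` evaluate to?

398.25

add column stock_plus_3 = inv['stock'] + 3:
   weight   sku category  stock  stock_plus_3
0      36  C201     food    312           315
1      47  A102     elec    487           490
2      26  D202     toys    115           118
3      25  E101   garden    180           183
4      27  C201    tools    182           185
5       2  D102    tools    361           364
6       2  D102     elec    102           105
7      14  C202    tools    129           132
8      32  C202    tools    421           424
filter rows where category in ['elec', 'food', 'tools', 'toys']:
   weight   sku category  stock  stock_plus_3
0      36  C201     food    312           315
1      47  A102     elec    487           490
2      26  D202     toys    115           118
4      27  C201    tools    182           185
5       2  D102    tools    361           364
6       2  D102     elec    102           105
7      14  C202    tools    129           132
8      32  C202    tools    421           424
take 4 rows with largest stock:
   weight   sku category  stock  stock_plus_3
1      47  A102     elec    487           490
8      32  C202    tools    421           424
5       2  D102    tools    361           364
0      36  C201     food    312           315
mean of column 'stock_plus_3' → 398.25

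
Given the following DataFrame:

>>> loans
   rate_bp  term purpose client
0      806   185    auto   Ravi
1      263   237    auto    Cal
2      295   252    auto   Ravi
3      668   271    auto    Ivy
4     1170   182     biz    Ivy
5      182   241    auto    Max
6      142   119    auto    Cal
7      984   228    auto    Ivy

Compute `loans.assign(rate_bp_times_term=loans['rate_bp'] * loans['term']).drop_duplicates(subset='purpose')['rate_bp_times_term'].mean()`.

181025.0

add column rate_bp_times_term = loans['rate_bp'] * loans['term']:
   rate_bp  term purpose client  rate_bp_times_term
0      806   185    auto   Ravi              149110
1      263   237    auto    Cal               62331
2      295   252    auto   Ravi               74340
3      668   271    auto    Ivy              181028
4     1170   182     biz    Ivy              212940
5      182   241    auto    Max               43862
6      142   119    auto    Cal               16898
7      984   228    auto    Ivy              224352
drop duplicate purpose (keep=first):
   rate_bp  term purpose client  rate_bp_times_term
0      806   185    auto   Ravi              149110
4     1170   182     biz    Ivy              212940
So mean() = 181025.0.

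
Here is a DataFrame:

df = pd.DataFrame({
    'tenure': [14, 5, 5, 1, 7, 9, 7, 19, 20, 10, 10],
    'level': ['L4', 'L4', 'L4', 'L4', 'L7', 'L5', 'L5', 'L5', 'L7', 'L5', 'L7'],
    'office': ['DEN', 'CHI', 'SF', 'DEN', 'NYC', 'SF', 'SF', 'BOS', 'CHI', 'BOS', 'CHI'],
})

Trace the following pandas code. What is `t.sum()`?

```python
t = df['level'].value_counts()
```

value_counts of level:
level
L4    4
L5    4
L7    3
Name: count, dtype: int64

11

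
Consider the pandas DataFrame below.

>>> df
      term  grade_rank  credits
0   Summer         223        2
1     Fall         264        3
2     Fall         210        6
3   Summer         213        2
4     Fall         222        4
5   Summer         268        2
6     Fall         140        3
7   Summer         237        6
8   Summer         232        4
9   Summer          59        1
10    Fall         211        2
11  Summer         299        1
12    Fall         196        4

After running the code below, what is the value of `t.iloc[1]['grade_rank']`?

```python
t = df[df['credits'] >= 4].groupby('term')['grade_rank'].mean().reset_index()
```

234.5

filter rows where credits >= 4:
      term  grade_rank  credits
2     Fall         210        6
4     Fall         222        4
7   Summer         237        6
8   Summer         232        4
12    Fall         196        4
group by term, mean of grade_rank:
term
Fall      209.333333
Summer    234.500000
Name: grade_rank, dtype: float64
reset_index():
     term  grade_rank
0    Fall  209.333333
1  Summer  234.500000
The value at position 1, column 'grade_rank' is 234.5.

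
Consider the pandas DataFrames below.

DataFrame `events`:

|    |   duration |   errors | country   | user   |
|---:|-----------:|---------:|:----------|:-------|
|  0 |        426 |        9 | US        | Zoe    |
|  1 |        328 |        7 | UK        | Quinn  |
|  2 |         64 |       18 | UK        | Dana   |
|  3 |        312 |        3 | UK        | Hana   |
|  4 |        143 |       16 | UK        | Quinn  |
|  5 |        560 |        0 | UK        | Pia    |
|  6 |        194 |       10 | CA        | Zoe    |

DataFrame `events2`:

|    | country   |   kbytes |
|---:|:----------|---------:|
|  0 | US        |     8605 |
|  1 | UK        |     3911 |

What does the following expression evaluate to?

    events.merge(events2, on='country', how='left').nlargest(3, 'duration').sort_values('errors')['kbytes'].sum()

merge on 'country' (how='left') → 7 rows:
   duration  errors country   user  kbytes
0       426       9      US    Zoe  8605.0
1       328       7      UK  Quinn  3911.0
2        64      18      UK   Dana  3911.0
3       312       3      UK   Hana  3911.0
4       143      16      UK  Quinn  3911.0
5       560       0      UK    Pia  3911.0
6       194      10      CA    Zoe     NaN
take 3 rows with largest duration:
   duration  errors country   user  kbytes
5       560       0      UK    Pia  3911.0
0       426       9      US    Zoe  8605.0
1       328       7      UK  Quinn  3911.0
sort by errors:
   duration  errors country   user  kbytes
5       560       0      UK    Pia  3911.0
1       328       7      UK  Quinn  3911.0
0       426       9      US    Zoe  8605.0
Then the sum of column 'kbytes': 16427.0

16427.0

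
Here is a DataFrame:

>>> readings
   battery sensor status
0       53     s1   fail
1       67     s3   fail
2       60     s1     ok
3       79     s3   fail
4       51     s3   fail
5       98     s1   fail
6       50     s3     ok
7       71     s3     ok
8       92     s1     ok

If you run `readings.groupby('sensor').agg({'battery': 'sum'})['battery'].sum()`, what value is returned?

group by sensor, sum of battery:
        battery
sensor         
s1          303
s3          318

621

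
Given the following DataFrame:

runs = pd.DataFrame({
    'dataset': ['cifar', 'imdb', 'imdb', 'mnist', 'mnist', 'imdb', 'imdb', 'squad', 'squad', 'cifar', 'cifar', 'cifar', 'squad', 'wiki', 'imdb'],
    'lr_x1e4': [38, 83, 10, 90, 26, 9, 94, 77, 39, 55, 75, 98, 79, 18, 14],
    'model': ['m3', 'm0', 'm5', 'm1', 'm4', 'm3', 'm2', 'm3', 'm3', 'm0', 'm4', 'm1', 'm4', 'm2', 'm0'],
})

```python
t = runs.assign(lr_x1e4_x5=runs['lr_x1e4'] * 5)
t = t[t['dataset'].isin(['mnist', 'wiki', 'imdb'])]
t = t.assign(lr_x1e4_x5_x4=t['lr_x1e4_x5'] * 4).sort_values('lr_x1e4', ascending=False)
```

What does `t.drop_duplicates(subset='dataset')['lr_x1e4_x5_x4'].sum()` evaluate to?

4040

add column lr_x1e4_x5 = runs['lr_x1e4'] * 5:
   dataset  lr_x1e4 model  lr_x1e4_x5
0    cifar       38    m3         190
1     imdb       83    m0         415
2     imdb       10    m5          50
3    mnist       90    m1         450
4    mnist       26    m4         130
5     imdb        9    m3          45
6     imdb       94    m2         470
7    squad       77    m3         385
8    squad       39    m3         195
9    cifar       55    m0         275
10   cifar       75    m4         375
11   cifar       98    m1         490
12   squad       79    m4         395
13    wiki       18    m2          90
14    imdb       14    m0          70
filter rows where dataset in ['mnist', 'wiki', 'imdb']:
   dataset  lr_x1e4 model  lr_x1e4_x5
1     imdb       83    m0         415
2     imdb       10    m5          50
3    mnist       90    m1         450
4    mnist       26    m4         130
5     imdb        9    m3          45
6     imdb       94    m2         470
13    wiki       18    m2          90
14    imdb       14    m0          70
add column lr_x1e4_x5_x4 = t['lr_x1e4_x5'] * 4:
   dataset  lr_x1e4 model  lr_x1e4_x5  lr_x1e4_x5_x4
1     imdb       83    m0         415           1660
2     imdb       10    m5          50            200
3    mnist       90    m1         450           1800
4    mnist       26    m4         130            520
5     imdb        9    m3          45            180
6     imdb       94    m2         470           1880
13    wiki       18    m2          90            360
14    imdb       14    m0          70            280
sort by lr_x1e4 descending:
   dataset  lr_x1e4 model  lr_x1e4_x5  lr_x1e4_x5_x4
6     imdb       94    m2         470           1880
3    mnist       90    m1         450           1800
1     imdb       83    m0         415           1660
4    mnist       26    m4         130            520
13    wiki       18    m2          90            360
14    imdb       14    m0          70            280
2     imdb       10    m5          50            200
5     imdb        9    m3          45            180
drop duplicate dataset (keep=first):
   dataset  lr_x1e4 model  lr_x1e4_x5  lr_x1e4_x5_x4
6     imdb       94    m2         470           1880
3    mnist       90    m1         450           1800
13    wiki       18    m2          90            360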